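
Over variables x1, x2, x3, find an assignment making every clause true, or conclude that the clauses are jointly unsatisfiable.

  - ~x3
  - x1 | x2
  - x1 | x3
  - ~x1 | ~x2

Unit clause (~x3) forces x3 = False.
In (x1 | x3) only x1 is left, so x1 = True.
In (~x1 | ~x2) only ~x2 is left, so x2 = False.
All clauses satisfied.

x1: True, x2: False, x3: False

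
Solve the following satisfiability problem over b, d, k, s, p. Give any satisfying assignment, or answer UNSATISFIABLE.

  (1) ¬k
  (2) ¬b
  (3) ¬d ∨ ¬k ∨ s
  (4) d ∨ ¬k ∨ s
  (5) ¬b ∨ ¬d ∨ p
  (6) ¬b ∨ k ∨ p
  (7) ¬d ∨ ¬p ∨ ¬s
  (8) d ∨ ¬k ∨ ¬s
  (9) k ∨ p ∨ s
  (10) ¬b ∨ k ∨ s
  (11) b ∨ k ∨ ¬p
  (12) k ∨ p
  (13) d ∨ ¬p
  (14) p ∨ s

Case b = True:
  Clause (¬b) is falsified — contradiction.
Case b = False:
  (¬k) forces k = False.
  (b ∨ k ∨ ¬p) forces p = False.
  Clause (k ∨ p) is falsified — contradiction.
Both cases fail, so the formula is unsatisfiable.

The formula is unsatisfiable.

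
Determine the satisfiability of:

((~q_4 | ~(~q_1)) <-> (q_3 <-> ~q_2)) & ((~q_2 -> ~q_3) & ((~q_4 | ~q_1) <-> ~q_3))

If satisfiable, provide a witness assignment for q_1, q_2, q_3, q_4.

q_1 = False, q_2 = False, q_3 = False, q_4 = True

  (~q_4 | ~(~q_1)) <-> (q_3 <-> ~q_2) = True
    ~q_4 | ~(~q_1) = False
      ~q_4 = False
      ~(~q_1) = False
        ~q_1 = True
    q_3 <-> ~q_2 = False
      ~q_2 = True
  (~q_2 -> ~q_3) & ((~q_4 | ~q_1) <-> ~q_3) = True
    ~q_2 -> ~q_3 = True
      ~q_2 = True
      ~q_3 = True
    (~q_4 | ~q_1) <-> ~q_3 = True
      ~q_4 | ~q_1 = True
        ~q_4 = False
        ~q_1 = True
      ~q_3 = True
Both conjuncts True, so the formula holds.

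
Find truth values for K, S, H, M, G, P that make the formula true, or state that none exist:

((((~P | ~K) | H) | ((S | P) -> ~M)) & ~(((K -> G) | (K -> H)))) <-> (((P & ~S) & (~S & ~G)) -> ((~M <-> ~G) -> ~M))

K=T, S=F, H=F, M=F, G=F, P=F

  ((((~P | ~K) | H) | ((S | P) -> ~M)) & ~(((K -> G) | (K -> H)))) <-> (((P & ~S) & (~S & ~G)) -> ((~M <-> ~G) -> ~M)) = True
    (((~P | ~K) | H) | ((S | P) -> ~M)) & ~(((K -> G) | (K -> H))) = True
      ((~P | ~K) | H) | ((S | P) -> ~M) = True
        (~P | ~K) | H = True
          ~P | ~K = True
            ~P = True
            ~K = False
        (S | P) -> ~M = True
          S | P = False
          ~M = True
      ~(((K -> G) | (K -> H))) = True
        (K -> G) | (K -> H) = False
          K -> G = False
          K -> H = False
    ((P & ~S) & (~S & ~G)) -> ((~M <-> ~G) -> ~M) = True
      (P & ~S) & (~S & ~G) = False
        P & ~S = False
          ~S = True
        ~S & ~G = True
          ~S = True
          ~G = True
      (~M <-> ~G) -> ~M = True
        ~M <-> ~G = True
          ~M = True
          ~G = True
        ~M = True
The formula evaluates to True.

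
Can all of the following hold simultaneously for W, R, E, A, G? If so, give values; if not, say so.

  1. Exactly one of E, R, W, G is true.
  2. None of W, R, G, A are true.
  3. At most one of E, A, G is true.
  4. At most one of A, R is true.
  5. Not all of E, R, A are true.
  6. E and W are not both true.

W: False, R: False, E: True, A: False, G: False

  (1) {E, R, W, G}: 1 true — exactly one ✓
  (2) {W, R, G, A}: 0 true — none ✓
  (3) {E, A, G}: 1 true — at most one ✓
  (4) {A, R}: 0 true — at most one ✓
  (5) {E, R, A}: 1/3 true — not all ✓
  (6) E=T, W=F — not both ✓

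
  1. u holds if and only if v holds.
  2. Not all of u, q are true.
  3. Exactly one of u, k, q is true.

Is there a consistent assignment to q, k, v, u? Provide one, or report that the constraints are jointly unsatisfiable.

q=F, k=F, v=T, u=T

  (1) u=T, v=T — same ✓
  (2) {u, q}: 1/2 true — not all ✓
  (3) {u, k, q}: 1 true — exactly one ✓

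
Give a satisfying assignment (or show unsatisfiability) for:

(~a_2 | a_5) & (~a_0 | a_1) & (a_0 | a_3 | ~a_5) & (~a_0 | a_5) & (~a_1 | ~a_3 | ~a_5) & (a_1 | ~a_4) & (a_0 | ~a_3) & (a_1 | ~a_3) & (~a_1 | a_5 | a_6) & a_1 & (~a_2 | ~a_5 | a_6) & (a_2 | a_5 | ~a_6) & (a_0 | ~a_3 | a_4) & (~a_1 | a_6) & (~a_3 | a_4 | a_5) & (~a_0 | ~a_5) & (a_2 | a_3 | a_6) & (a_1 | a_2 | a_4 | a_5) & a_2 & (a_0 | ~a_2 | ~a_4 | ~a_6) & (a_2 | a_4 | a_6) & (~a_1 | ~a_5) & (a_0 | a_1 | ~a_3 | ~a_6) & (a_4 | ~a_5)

Case a_2 = True:
  (~a_2 | a_5) forces a_5 = True.
  (a_1) forces a_1 = True.
  Clause (~a_1 | ~a_5) is falsified — contradiction.
Case a_2 = False:
  Clause (a_2) is falsified — contradiction.
Both cases fail, so the formula is unsatisfiable.

The formula is unsatisfiable.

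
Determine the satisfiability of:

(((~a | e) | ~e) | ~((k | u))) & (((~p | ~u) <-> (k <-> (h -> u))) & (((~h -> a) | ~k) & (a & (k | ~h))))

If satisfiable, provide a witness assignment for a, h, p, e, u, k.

a = True, h = False, p = False, e = False, u = False, k = True

  ((~a | e) | ~e) | ~((k | u)) = True
    (~a | e) | ~e = True
      ~a | e = False
        ~a = False
      ~e = True
    ~((k | u)) = False
      k | u = True
  ((~p | ~u) <-> (k <-> (h -> u))) & (((~h -> a) | ~k) & (a & (k | ~h))) = True
    (~p | ~u) <-> (k <-> (h -> u)) = True
      ~p | ~u = True
        ~p = True
        ~u = True
      k <-> (h -> u) = True
        h -> u = True
    ((~h -> a) | ~k) & (a & (k | ~h)) = True
      (~h -> a) | ~k = True
        ~h -> a = True
          ~h = True
        ~k = False
      a & (k | ~h) = True
        k | ~h = True
          ~h = True
Both conjuncts True, so the formula holds.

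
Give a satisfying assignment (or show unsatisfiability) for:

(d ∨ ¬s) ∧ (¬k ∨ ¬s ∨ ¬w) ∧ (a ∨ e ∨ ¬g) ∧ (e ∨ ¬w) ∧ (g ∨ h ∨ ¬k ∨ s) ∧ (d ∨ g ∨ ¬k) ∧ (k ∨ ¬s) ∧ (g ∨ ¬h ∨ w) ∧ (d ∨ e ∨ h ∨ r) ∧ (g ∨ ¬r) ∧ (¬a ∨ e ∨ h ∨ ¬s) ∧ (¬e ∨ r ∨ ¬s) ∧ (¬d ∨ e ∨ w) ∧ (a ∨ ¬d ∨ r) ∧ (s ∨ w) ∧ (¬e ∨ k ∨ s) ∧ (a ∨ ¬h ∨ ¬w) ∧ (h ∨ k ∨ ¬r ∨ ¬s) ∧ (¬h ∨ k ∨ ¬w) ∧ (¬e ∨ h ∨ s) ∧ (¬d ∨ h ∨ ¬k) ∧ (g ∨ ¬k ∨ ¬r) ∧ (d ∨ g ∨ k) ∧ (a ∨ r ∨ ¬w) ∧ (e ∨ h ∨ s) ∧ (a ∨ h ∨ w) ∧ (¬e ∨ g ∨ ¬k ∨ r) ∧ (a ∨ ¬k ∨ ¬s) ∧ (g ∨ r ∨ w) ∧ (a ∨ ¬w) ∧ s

Unit clause (s) forces s = True.
In (d ∨ ¬s) only d is left, so d = True.
In (k ∨ ¬s) only k is left, so k = True.
In (¬d ∨ h ∨ ¬k) only h is left, so h = True.
In (a ∨ ¬k ∨ ¬s) only a is left, so a = True.
In (¬k ∨ ¬s ∨ ¬w) only ¬w is left, so w = False.
In (g ∨ ¬h ∨ w) only g is left, so g = True.
In (¬d ∨ e ∨ w) only e is left, so e = True.
In (¬e ∨ r ∨ ¬s) only r is left, so r = True.
All clauses satisfied.

e = True, k = True, r = True, a = True, h = True, w = False, d = True, s = True, g = True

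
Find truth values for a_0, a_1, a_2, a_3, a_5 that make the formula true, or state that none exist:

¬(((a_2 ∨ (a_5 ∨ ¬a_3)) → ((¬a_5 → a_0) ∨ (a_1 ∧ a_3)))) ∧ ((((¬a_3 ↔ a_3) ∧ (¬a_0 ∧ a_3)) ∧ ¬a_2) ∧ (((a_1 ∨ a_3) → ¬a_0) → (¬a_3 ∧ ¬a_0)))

The conjunct ¬a_3 ↔ a_3 is unsatisfiable on its own:
  a_3=F: evaluates to False.
  a_3=T: evaluates to False.
So the whole conjunction is unsatisfiable.

UNSATISFIABLE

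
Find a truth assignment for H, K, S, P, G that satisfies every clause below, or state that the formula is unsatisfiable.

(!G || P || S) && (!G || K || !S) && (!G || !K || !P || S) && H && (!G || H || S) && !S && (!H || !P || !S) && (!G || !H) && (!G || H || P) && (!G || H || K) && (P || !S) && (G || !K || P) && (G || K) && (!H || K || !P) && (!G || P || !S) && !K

Case H = True:
  (!S) forces S = False.
  (!G || !H) forces G = False.
  (G || K) forces K = True.
  Clause (!K) is falsified — contradiction.
Case H = False:
  Clause (H) is falsified — contradiction.
Both cases fail, so the formula is unsatisfiable.

Unsatisfiable — no assignment works.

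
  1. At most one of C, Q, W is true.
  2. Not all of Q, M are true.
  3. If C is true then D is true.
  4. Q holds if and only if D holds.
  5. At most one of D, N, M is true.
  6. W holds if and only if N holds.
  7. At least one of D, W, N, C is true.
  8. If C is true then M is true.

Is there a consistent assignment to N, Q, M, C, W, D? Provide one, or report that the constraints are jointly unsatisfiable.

N = False, Q = True, M = False, C = False, W = False, D = True

  (1) {C, Q, W}: 1 true — at most one ✓
  (2) {Q, M}: 1/2 true — not all ✓
  (3) C=F ⇒ D: vacuous ✓
  (4) Q=T, D=T — same ✓
  (5) {D, N, M}: 1 true — at most one ✓
  (6) W=F, N=F — same ✓
  (7) {D, W, N, C}: 1 true — at least one ✓
  (8) C=F ⇒ M: vacuous ✓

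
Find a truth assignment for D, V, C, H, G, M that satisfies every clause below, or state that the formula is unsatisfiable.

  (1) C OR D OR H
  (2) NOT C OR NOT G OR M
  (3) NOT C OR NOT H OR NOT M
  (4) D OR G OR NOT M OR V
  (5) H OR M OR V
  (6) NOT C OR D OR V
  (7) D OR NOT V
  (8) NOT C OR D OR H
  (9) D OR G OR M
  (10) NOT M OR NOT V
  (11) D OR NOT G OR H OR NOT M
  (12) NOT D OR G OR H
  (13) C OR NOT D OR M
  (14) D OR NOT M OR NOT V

Set D = False.
  then (D OR NOT V) forces V = False.
  then (NOT C OR D OR V) forces C = False.
  then (C OR D OR H) forces H = True.
Try G = False:
  (D OR G OR NOT M OR V) forces M = False.
  clause (D OR G OR M) is falsified — backtrack.
So G = True.
Set M = False.
All clauses satisfied.

D=F; V=F; C=F; H=T; G=T; M=F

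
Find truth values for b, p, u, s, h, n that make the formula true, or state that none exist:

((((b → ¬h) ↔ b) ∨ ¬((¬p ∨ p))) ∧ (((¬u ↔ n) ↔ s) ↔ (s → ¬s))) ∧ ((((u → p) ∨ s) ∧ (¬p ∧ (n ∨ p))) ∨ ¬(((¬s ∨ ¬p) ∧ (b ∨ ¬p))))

b = True, p = False, u = True, s = True, h = False, n = True

  (((b → ¬h) ↔ b) ∨ ¬((¬p ∨ p))) ∧ (((¬u ↔ n) ↔ s) ↔ (s → ¬s)) = True
    ((b → ¬h) ↔ b) ∨ ¬((¬p ∨ p)) = True
      (b → ¬h) ↔ b = True
        b → ¬h = True
          ¬h = True
      ¬((¬p ∨ p)) = False
        ¬p ∨ p = True
          ¬p = True
    ((¬u ↔ n) ↔ s) ↔ (s → ¬s) = True
      (¬u ↔ n) ↔ s = False
        ¬u ↔ n = False
          ¬u = False
      s → ¬s = False
        ¬s = False
  (((u → p) ∨ s) ∧ (¬p ∧ (n ∨ p))) ∨ ¬(((¬s ∨ ¬p) ∧ (b ∨ ¬p))) = True
    ((u → p) ∨ s) ∧ (¬p ∧ (n ∨ p)) = True
      (u → p) ∨ s = True
        u → p = False
      ¬p ∧ (n ∨ p) = True
        ¬p = True
        n ∨ p = True
    ¬(((¬s ∨ ¬p) ∧ (b ∨ ¬p))) = False
      (¬s ∨ ¬p) ∧ (b ∨ ¬p) = True
        ¬s ∨ ¬p = True
          ¬s = False
          ¬p = True
        b ∨ ¬p = True
          ¬p = True
Both conjuncts True, so the formula holds.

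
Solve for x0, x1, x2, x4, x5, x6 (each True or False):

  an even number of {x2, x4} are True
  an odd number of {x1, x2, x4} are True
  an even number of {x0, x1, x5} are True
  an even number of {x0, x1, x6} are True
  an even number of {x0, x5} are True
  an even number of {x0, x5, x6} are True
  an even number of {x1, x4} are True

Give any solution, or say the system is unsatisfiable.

Adding constraints 1, 2, 3, 5 mod 2: every variable appears an even number of times on the left, so the left side is 0.
But the right sides sum to 1 (mod 2). 0 ≠ 1 — the system is inconsistent.

Unsatisfiable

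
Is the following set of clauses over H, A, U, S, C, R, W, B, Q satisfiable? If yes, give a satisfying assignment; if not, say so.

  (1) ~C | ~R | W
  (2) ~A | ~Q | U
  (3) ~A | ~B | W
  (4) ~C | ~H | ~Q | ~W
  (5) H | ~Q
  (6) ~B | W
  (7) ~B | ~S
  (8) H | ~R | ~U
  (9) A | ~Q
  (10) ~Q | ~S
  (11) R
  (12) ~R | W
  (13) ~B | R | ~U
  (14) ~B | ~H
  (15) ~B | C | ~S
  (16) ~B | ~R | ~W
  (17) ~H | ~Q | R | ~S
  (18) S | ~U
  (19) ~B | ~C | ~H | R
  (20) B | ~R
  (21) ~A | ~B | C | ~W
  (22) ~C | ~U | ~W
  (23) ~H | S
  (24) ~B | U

UNSATISFIABLE

Case R = True:
  (~R | W) forces W = True.
  (~B | ~R | ~W) forces B = False.
  Clause (B | ~R) is falsified — contradiction.
Case R = False:
  Clause (R) is falsified — contradiction.
Both cases fail, so the formula is unsatisfiable.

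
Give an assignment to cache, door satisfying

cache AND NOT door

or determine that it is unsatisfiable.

cache = True, door = False

  NOT door = True
Both conjuncts True, so the formula holds.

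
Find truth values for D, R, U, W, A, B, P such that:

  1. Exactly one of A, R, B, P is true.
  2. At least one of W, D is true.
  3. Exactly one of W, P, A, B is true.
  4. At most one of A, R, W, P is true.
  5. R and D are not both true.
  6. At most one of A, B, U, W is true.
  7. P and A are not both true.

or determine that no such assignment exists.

D = True, R = False, U = True, W = False, A = False, B = False, P = True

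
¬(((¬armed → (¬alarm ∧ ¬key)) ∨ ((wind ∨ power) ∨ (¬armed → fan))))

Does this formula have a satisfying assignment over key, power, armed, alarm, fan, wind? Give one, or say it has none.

key = True, power = False, armed = False, alarm = False, fan = False, wind = False

  ¬(((¬armed → (¬alarm ∧ ¬key)) ∨ ((wind ∨ power) ∨ (¬armed → fan)))) = True
    (¬armed → (¬alarm ∧ ¬key)) ∨ ((wind ∨ power) ∨ (¬armed → fan)) = False
      ¬armed → (¬alarm ∧ ¬key) = False
        ¬armed = True
        ¬alarm ∧ ¬key = False
          ¬alarm = True
          ¬key = False
      (wind ∨ power) ∨ (¬armed → fan) = False
        wind ∨ power = False
        ¬armed → fan = False
          ¬armed = True
The formula evaluates to True.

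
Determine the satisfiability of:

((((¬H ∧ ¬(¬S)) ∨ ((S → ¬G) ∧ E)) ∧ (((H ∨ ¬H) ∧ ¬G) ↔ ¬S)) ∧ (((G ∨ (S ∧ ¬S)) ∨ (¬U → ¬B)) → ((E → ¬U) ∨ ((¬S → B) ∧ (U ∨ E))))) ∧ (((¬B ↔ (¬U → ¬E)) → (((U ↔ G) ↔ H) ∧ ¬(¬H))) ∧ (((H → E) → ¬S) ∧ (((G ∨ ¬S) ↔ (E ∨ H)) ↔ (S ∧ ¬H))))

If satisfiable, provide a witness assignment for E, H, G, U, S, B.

Case S = True: the formula simplifies to (((¬H ∨ (¬G ∧ E)) ∧ ¬(((H ∨ ¬H) ∧ ¬G))) ∧ ((G ∨ (¬U → ¬B)) → ((E → ¬U) ∨ (U ∨ E)))) ∧ (((¬B ↔ (¬U → ¬E)) → (((U ↔ G) ↔ H) ∧ ¬(¬H))) ∧ (¬((H → E)) ∧ ((G ↔ (E ∨ H)) ↔ ¬H))).
  E = True: the conjunct ¬((H → E)) becomes ¬((H → True)) = False.
  E = False: simplifies to (¬H ∧ ¬(((H ∨ ¬H) ∧ ¬G))) ∧ ((¬B → (((U ↔ G) ↔ H) ∧ ¬(¬H))) ∧ (¬(¬H) ∧ ((G ↔ H) ↔ ¬H))).
    H = True: the conjunct ¬H is False.
    H = False: the conjunct ¬(¬H) becomes ¬(¬False) = False.
Case S = False: the formula simplifies to ((E ∧ ((H ∨ ¬H) ∧ ¬G)) ∧ ((G ∨ (¬U → ¬B)) → ((E → ¬U) ∨ (B ∧ (U ∨ E))))) ∧ (((¬B ↔ (¬U → ¬E)) → (((U ↔ G) ↔ H) ∧ ¬(¬H))) ∧ ¬((E ∨ H))).
  E = True: the conjunct ¬((E ∨ H)) becomes ¬((True ∨ H)) = False.
  E = False: the conjunct E is False.
Both cases fail — unsatisfiable.

UNSATISFIABLE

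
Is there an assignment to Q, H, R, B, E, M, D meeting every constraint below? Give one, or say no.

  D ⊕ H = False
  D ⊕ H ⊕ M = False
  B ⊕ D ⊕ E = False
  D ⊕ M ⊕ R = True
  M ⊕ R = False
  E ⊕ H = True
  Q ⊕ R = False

Q = False, H = True, R = False, B = True, E = False, M = False, D = True

D ⊕ H = T ⊕ T = False ✓
D ⊕ H ⊕ M = T ⊕ T ⊕ F = False ✓
B ⊕ D ⊕ E = T ⊕ T ⊕ F = False ✓
D ⊕ M ⊕ R = T ⊕ F ⊕ F = True ✓
M ⊕ R = F ⊕ F = False ✓
E ⊕ H = F ⊕ T = True ✓
Q ⊕ R = F ⊕ F = False ✓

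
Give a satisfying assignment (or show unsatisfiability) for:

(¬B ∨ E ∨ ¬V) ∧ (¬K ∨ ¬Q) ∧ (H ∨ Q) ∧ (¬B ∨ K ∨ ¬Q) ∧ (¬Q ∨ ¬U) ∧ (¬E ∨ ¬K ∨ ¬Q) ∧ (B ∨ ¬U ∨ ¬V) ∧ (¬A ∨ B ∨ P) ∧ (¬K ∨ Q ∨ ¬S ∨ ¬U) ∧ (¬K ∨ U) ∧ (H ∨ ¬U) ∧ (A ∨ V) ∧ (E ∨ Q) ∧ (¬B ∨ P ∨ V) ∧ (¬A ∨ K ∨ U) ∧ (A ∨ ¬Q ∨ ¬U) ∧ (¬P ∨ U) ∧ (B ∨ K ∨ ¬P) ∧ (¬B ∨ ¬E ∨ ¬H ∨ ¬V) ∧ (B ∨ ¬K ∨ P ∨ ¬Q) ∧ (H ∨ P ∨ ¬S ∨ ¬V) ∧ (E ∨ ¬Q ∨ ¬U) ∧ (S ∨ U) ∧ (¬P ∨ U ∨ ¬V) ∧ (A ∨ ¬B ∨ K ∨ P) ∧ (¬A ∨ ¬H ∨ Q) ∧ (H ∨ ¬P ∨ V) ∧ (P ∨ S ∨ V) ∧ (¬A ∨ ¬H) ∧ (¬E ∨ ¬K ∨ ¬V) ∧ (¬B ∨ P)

H=T, Q=F, V=T, P=F, E=T, K=F, A=F, U=F, S=T, B=F

Set H = True.
  then (¬A ∨ ¬H) forces A = False.
  then (A ∨ V) forces V = True.
Set Q = False.
  then (E ∨ Q) forces E = True.
  then (¬B ∨ ¬E ∨ ¬H ∨ ¬V) forces B = False.
  then (¬E ∨ ¬K ∨ ¬V) forces K = False.
  then (B ∨ ¬U ∨ ¬V) forces U = False.
  then (¬P ∨ U) forces P = False.
  then (S ∨ U) forces S = True.
All clauses satisfied.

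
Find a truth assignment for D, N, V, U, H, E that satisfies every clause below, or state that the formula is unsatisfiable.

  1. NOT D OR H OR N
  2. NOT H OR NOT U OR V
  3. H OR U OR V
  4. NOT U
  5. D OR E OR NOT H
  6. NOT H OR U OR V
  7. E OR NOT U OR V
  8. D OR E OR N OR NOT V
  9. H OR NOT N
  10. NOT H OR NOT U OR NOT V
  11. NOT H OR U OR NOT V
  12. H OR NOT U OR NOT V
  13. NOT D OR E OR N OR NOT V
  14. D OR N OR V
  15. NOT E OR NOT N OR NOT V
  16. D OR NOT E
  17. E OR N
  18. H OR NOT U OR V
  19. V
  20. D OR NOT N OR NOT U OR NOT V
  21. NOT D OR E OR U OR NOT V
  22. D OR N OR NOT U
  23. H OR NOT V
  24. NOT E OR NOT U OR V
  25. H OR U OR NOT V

Case V = True:
  (NOT U) forces U = False.
  (NOT H OR U OR NOT V) forces H = False.
  Clause (H OR NOT V) is falsified — contradiction.
Case V = False:
  Clause (V) is falsified — contradiction.
Both cases fail, so the formula is unsatisfiable.

Unsatisfiable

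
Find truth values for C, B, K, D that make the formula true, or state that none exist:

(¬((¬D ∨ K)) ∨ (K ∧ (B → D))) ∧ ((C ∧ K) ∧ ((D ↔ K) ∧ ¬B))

C = True, B = False, K = True, D = True

  ¬((¬D ∨ K)) ∨ (K ∧ (B → D)) = True
    ¬((¬D ∨ K)) = False
      ¬D ∨ K = True
        ¬D = False
    K ∧ (B → D) = True
      B → D = True
  (C ∧ K) ∧ ((D ↔ K) ∧ ¬B) = True
    C ∧ K = True
    (D ↔ K) ∧ ¬B = True
      D ↔ K = True
      ¬B = True
Both conjuncts True, so the formula holds.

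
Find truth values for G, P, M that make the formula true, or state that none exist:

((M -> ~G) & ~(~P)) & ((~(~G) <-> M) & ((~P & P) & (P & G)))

No satisfying assignment exists.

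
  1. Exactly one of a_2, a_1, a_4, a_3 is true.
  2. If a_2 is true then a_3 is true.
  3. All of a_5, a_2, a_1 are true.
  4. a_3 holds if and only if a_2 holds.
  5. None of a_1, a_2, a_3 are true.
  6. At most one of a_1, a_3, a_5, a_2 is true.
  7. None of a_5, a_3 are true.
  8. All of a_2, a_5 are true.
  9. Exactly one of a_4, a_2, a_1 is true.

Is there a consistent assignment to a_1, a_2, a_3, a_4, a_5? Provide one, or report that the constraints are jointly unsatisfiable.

Case a_1 = True:
  Constraint (5) is violated (a_1=T) — contradiction.
Case a_1 = False:
  Constraint (3) is violated (a_1=F) — contradiction.
Both cases fail — unsatisfiable.

Unsatisfiable — no assignment works.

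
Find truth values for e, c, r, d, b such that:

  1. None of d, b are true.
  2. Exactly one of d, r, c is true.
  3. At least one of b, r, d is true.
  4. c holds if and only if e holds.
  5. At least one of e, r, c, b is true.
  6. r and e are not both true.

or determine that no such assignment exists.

e=F; c=F; r=T; d=F; b=F

  (1) {d, b}: 0 true — none ✓
  (2) {d, r, c}: 1 true — exactly one ✓
  (3) {b, r, d}: 1 true — at least one ✓
  (4) c=F, e=F — same ✓
  (5) {e, r, c, b}: 1 true — at least one ✓
  (6) r=T, e=F — not both ✓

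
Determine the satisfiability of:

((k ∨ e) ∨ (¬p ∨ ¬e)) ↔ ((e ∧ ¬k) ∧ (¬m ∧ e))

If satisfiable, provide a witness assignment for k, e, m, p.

k = False, e = True, m = False, p = False

  ((k ∨ e) ∨ (¬p ∨ ¬e)) ↔ ((e ∧ ¬k) ∧ (¬m ∧ e)) = True
    (k ∨ e) ∨ (¬p ∨ ¬e) = True
      k ∨ e = True
      ¬p ∨ ¬e = True
        ¬p = True
        ¬e = False
    (e ∧ ¬k) ∧ (¬m ∧ e) = True
      e ∧ ¬k = True
        ¬k = True
      ¬m ∧ e = True
        ¬m = True
The formula evaluates to True.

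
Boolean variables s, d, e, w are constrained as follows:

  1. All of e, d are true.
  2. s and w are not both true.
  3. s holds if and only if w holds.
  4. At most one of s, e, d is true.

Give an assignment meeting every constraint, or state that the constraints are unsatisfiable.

UNSATISFIABLE

Case d = True:
  (1) forces e = True.
  Constraint (4) is violated (e=T, d=T) — contradiction.
Case d = False:
  Constraint (1) is violated (d=F) — contradiction.
Both cases fail — unsatisfiable.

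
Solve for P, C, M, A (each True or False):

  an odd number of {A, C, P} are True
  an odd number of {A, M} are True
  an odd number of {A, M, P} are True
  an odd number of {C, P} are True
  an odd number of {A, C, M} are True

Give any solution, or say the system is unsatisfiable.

Unsatisfiable

Adding constraints 3, 4, 5 mod 2: every variable appears an even number of times on the left, so the left side is 0.
But the right sides sum to 1 (mod 2). 0 ≠ 1 — the system is inconsistent.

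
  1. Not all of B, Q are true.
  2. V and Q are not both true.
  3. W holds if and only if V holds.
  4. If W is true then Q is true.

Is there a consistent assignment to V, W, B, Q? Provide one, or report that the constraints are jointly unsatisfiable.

V = False, W = False, B = False, Q = False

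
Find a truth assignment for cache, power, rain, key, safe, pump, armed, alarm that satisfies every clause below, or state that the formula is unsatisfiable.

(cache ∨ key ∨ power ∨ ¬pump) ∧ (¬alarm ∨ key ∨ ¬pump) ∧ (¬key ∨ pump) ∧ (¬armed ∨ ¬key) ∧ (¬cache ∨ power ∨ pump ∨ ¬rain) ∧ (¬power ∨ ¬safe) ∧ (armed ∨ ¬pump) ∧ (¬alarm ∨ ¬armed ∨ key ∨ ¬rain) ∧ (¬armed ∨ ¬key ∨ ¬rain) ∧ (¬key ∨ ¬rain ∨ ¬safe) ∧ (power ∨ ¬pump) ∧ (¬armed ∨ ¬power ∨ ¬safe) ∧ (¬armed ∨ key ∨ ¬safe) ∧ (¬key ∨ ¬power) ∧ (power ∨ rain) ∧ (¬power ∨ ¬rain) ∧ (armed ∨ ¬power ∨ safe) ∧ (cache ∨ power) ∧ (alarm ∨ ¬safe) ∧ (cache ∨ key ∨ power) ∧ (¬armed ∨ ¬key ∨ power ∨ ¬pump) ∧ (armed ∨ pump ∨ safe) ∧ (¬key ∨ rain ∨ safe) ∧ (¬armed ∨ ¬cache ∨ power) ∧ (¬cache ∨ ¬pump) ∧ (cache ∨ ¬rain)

cache: True; power: True; rain: False; key: False; safe: False; pump: False; armed: True; alarm: True

Set cache = True.
  then (¬cache ∨ ¬pump) forces pump = False.
  then (¬key ∨ pump) forces key = False.
Try power = False:
  (¬cache ∨ power ∨ pump ∨ ¬rain) forces rain = False.
  clause (power ∨ rain) is falsified — backtrack.
So power = True.
  then (¬power ∨ ¬safe) forces safe = False.
  then (¬power ∨ ¬rain) forces rain = False.
  then (armed ∨ ¬power ∨ safe) forces armed = True.
Set alarm = True.
All clauses satisfied.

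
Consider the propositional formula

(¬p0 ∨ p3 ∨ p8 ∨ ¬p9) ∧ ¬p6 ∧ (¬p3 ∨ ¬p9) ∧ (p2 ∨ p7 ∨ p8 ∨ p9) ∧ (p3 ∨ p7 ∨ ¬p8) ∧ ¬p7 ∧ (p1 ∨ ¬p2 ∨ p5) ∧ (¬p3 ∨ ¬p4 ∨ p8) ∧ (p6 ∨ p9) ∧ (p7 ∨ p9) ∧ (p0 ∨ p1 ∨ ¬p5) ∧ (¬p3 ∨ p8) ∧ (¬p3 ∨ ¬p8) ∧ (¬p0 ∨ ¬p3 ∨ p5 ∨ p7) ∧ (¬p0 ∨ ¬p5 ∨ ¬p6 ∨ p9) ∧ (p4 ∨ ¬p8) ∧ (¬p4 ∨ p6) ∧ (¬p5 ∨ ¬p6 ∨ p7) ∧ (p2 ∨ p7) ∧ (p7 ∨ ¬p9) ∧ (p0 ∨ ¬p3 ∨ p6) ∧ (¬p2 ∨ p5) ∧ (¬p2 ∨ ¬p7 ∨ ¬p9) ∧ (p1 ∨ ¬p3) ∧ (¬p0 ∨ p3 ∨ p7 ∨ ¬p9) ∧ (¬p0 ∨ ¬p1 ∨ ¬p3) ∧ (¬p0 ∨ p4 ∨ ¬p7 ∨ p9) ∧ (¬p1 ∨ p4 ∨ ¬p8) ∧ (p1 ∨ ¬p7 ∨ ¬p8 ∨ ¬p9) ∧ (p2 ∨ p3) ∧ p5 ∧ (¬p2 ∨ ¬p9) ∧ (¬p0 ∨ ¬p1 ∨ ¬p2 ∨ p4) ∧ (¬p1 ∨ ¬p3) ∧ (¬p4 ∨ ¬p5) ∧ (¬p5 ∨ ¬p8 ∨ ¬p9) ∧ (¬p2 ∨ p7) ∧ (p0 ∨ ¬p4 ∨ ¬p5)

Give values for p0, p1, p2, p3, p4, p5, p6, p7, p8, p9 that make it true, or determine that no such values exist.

The formula is unsatisfiable.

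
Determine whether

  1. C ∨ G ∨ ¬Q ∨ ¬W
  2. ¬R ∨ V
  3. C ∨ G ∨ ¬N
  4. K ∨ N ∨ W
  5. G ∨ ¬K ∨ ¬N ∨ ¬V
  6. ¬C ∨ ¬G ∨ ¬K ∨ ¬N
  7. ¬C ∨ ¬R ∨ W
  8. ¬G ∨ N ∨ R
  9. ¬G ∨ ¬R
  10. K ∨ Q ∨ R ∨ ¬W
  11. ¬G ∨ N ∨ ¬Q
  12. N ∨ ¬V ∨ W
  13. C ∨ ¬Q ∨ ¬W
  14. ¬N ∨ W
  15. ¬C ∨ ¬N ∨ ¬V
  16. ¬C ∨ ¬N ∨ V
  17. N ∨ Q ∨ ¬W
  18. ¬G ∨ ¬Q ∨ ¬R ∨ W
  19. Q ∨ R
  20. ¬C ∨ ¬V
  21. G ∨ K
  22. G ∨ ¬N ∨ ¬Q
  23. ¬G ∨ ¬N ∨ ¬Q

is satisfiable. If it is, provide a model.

Q=T, W=F, K=T, V=F, N=F, C=F, G=F, R=F

Set Q = True.
Set W = False.
  then (¬N ∨ W) forces N = False.
  then (K ∨ N ∨ W) forces K = True.
  then (¬G ∨ N ∨ ¬Q) forces G = False.
  then (N ∨ ¬V ∨ W) forces V = False.
  then (¬R ∨ V) forces R = False.
Set C = False.
All clauses satisfied.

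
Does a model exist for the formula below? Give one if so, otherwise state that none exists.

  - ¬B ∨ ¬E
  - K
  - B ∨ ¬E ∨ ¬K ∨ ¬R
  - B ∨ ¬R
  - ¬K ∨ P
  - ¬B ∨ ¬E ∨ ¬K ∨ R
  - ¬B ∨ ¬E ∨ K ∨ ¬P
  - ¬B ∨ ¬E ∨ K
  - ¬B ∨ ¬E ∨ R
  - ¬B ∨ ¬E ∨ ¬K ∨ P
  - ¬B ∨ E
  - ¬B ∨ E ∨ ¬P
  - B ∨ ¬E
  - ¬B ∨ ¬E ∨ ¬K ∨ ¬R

Unit clause (K) forces K = True.
In (¬K ∨ P) only P is left, so P = True.
Try R = True:
  (B ∨ ¬R) forces B = True.
  (¬B ∨ ¬E) forces E = False.
  clause (¬B ∨ E) is falsified — backtrack.
So R = False.
Set B = False.
  then (B ∨ ¬E) forces E = False.
All clauses satisfied.

P = True; R = False; B = False; K = True; E = False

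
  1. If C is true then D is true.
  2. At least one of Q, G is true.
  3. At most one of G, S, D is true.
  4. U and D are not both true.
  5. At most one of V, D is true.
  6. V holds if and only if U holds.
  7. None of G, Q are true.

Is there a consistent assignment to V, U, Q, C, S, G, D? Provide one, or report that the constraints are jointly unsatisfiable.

Case Q = True:
  Constraint (7) is violated (Q=T) — contradiction.
Case Q = False:
  (2) with Q=F forces G = True.
  Constraint (7) is violated (G=T) — contradiction.
Both cases fail — unsatisfiable.

Unsatisfiable — no assignment works.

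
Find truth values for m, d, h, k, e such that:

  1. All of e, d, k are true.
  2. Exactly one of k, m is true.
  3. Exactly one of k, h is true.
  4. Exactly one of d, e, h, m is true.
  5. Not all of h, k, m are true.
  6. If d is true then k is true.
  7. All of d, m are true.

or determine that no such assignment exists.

Case m = True:
  (1) forces e = True.
  Constraint (4) is violated (e=T, m=T) — contradiction.
Case m = False:
  Constraint (7) is violated (m=F) — contradiction.
Both cases fail — unsatisfiable.

Unsatisfiable — no assignment works.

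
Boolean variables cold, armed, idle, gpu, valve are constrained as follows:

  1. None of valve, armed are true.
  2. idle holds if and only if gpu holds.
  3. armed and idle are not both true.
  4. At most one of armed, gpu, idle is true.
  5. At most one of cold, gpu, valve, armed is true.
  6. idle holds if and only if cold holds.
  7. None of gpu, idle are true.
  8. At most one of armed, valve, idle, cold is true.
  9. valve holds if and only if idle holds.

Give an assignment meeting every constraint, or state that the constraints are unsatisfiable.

cold = False, armed = False, idle = False, gpu = False, valve = False

  (1) {valve, armed}: 0 true — none ✓
  (2) idle=F, gpu=F — same ✓
  (3) armed=F, idle=F — not both ✓
  (4) {armed, gpu, idle}: 0 true — at most one ✓
  (5) {cold, gpu, valve, armed}: 0 true — at most one ✓
  (6) idle=F, cold=F — same ✓
  (7) {gpu, idle}: 0 true — none ✓
  (8) {armed, valve, idle, cold}: 0 true — at most one ✓
  (9) valve=F, idle=F — same ✓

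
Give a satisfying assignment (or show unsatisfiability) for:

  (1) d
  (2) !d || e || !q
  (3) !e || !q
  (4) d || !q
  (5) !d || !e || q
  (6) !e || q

Unit clause (d) forces d = True.
Try q = True:
  (!d || e || !q) forces e = True.
  clause (!e || !q) is falsified — backtrack.
So q = False.
  then (!d || !e || q) forces e = False.
Check each clause:
  (d): d holds.
  (!d || e || !q): !q holds.
  (!e || !q): !e holds.
  (d || !q): d holds.
  (!d || !e || q): !e holds.
  (!e || q): !e holds.
All clauses satisfied.

d=T, q=F, e=F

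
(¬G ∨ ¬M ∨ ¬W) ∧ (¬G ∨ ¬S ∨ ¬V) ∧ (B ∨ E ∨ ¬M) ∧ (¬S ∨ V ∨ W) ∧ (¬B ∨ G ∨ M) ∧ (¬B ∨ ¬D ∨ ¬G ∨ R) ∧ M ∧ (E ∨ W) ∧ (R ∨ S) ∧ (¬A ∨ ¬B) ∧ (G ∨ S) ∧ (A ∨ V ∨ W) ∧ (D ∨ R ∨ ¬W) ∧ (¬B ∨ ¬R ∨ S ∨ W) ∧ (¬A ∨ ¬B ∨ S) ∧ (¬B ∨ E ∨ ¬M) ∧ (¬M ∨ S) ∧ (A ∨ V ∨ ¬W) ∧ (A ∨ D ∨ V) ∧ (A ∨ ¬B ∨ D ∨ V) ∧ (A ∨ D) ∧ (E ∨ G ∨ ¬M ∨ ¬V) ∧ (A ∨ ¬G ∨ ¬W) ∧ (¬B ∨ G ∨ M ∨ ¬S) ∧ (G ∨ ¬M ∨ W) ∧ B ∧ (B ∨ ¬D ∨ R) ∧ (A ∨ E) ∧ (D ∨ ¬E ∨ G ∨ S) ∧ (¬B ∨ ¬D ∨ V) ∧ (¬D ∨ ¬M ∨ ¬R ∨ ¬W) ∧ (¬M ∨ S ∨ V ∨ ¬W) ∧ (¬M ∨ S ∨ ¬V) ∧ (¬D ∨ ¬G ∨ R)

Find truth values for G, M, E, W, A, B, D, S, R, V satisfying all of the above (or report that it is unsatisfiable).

G = False; M = True; E = True; W = True; A = False; B = True; D = True; S = True; R = False; V = True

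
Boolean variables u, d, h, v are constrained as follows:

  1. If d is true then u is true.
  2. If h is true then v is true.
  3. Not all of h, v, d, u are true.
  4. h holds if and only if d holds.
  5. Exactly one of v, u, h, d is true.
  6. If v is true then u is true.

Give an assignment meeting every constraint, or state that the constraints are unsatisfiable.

u = True, d = False, h = False, v = False

  (1) d=F ⇒ u: vacuous ✓
  (2) h=F ⇒ v: vacuous ✓
  (3) {h, v, d, u}: 1/4 true — not all ✓
  (4) h=F, d=F — same ✓
  (5) {v, u, h, d}: 1 true — exactly one ✓
  (6) v=F ⇒ u: vacuous ✓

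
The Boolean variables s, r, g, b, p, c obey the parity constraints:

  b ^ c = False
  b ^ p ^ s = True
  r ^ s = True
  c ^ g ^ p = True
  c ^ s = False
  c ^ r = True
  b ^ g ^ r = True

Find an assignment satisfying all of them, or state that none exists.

s = False; r = True; g = False; b = False; p = True; c = False

b ^ c = F ^ F = False ✓
b ^ p ^ s = F ^ T ^ F = True ✓
r ^ s = T ^ F = True ✓
c ^ g ^ p = F ^ F ^ T = True ✓
c ^ s = F ^ F = False ✓
c ^ r = F ^ T = True ✓
b ^ g ^ r = F ^ F ^ T = True ✓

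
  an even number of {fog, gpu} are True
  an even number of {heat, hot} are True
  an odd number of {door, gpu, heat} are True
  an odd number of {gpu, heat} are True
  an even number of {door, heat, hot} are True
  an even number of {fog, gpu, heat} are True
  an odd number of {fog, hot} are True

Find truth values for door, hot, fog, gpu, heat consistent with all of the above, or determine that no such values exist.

door=F; hot=F; fog=T; gpu=T; heat=F

{fog, gpu}: 2 true → even ✓
{heat, hot}: 0 true → even ✓
{door, gpu, heat}: 1 true → odd ✓
{gpu, heat}: 1 true → odd ✓
{door, heat, hot}: 0 true → even ✓
{fog, gpu, heat}: 2 true → even ✓
{fog, hot}: 1 true → odd ✓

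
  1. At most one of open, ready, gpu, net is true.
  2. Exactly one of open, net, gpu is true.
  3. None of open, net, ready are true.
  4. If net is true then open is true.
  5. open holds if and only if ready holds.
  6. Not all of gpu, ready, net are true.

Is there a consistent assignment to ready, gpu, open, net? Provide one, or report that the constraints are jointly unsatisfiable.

ready: False, gpu: True, open: False, net: False

  (1) {open, ready, gpu, net}: 1 true — at most one ✓
  (2) {open, net, gpu}: 1 true — exactly one ✓
  (3) {open, net, ready}: 0 true — none ✓
  (4) net=F ⇒ open: vacuous ✓
  (5) open=F, ready=F — same ✓
  (6) {gpu, ready, net}: 1/3 true — not all ✓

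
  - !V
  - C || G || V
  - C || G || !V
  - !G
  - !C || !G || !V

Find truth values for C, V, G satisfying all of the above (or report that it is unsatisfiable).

C = True, V = False, G = False

Unit clause (!V) forces V = False.
Unit clause (!G) forces G = False.
In (C || G || V) only C is left, so C = True.
Check each clause:
  (!V): !V holds.
  (C || G || V): C holds.
  (C || G || !V): C holds.
  (!G): !G holds.
  (!C || !G || !V): !G holds.
All clauses satisfied.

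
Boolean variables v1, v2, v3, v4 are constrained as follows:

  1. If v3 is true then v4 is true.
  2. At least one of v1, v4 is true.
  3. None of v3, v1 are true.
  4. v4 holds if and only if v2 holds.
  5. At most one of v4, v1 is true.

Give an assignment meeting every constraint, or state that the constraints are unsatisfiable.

v1 = False, v2 = True, v3 = False, v4 = True

  (1) v3=F ⇒ v4: vacuous ✓
  (2) {v1, v4}: 1 true — at least one ✓
  (3) {v3, v1}: 0 true — none ✓
  (4) v4=T, v2=T — same ✓
  (5) {v4, v1}: 1 true — at most one ✓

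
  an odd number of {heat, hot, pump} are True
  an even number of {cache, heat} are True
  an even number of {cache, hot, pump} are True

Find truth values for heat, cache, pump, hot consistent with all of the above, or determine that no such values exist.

Adding constraints 1, 2, 3 mod 2: every variable appears an even number of times on the left, so the left side is 0.
But the right sides sum to 1 (mod 2). 0 ≠ 1 — the system is inconsistent.

Unsatisfiable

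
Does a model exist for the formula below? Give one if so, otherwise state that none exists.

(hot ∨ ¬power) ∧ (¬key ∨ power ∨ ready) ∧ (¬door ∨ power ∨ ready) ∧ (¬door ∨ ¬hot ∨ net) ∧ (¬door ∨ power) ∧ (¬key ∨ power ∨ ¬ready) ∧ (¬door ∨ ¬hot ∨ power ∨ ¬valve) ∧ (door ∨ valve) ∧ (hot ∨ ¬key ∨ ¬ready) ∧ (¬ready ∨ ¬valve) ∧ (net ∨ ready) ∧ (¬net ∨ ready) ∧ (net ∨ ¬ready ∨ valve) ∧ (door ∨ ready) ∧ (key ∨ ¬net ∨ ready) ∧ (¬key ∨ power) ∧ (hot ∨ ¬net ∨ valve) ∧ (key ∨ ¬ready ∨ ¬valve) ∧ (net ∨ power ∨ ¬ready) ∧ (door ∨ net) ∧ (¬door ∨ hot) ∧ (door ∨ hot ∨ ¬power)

net = True, power = True, key = True, valve = False, door = True, ready = True, hot = True

Try net = False:
  (net ∨ ready) forces ready = True.
  (¬ready ∨ ¬valve) forces valve = False.
  clause (net ∨ ¬ready ∨ valve) is falsified — backtrack.
So net = True.
  then (¬net ∨ ready) forces ready = True.
  then (¬ready ∨ ¬valve) forces valve = False.
  then (hot ∨ ¬net ∨ valve) forces hot = True.
  then (door ∨ valve) forces door = True.
  then (¬door ∨ power) forces power = True.
Set key = True.
All clauses satisfied.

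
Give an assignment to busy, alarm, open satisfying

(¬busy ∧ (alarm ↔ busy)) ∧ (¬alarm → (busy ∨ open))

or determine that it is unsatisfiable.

busy = False, alarm = False, open = True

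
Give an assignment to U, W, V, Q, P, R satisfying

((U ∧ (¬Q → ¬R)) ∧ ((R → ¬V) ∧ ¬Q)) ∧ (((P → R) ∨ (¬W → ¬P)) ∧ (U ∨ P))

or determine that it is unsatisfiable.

U: True, W: False, V: True, Q: False, P: False, R: False

  (U ∧ (¬Q → ¬R)) ∧ ((R → ¬V) ∧ ¬Q) = True
    U ∧ (¬Q → ¬R) = True
      ¬Q → ¬R = True
        ¬Q = True
        ¬R = True
    (R → ¬V) ∧ ¬Q = True
      R → ¬V = True
        ¬V = False
      ¬Q = True
  ((P → R) ∨ (¬W → ¬P)) ∧ (U ∨ P) = True
    (P → R) ∨ (¬W → ¬P) = True
      P → R = True
      ¬W → ¬P = True
        ¬W = True
        ¬P = True
    U ∨ P = True
Both conjuncts True, so the formula holds.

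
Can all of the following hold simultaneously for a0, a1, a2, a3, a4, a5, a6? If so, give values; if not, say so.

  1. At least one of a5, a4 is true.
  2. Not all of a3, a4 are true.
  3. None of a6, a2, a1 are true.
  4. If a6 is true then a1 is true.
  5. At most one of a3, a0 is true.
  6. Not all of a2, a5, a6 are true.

a0 = False; a1 = False; a2 = False; a3 = False; a4 = False; a5 = True; a6 = False

  (1) {a5, a4}: 1 true — at least one ✓
  (2) {a3, a4}: 0/2 true — not all ✓
  (3) {a6, a2, a1}: 0 true — none ✓
  (4) a6=F ⇒ a1: vacuous ✓
  (5) {a3, a0}: 0 true — at most one ✓
  (6) {a2, a5, a6}: 1/3 true — not all ✓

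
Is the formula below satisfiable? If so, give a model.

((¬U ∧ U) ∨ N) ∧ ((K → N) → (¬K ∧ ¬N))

Case N = True: the conjunct (K → N) → (¬K ∧ ¬N) becomes (K → True) → (¬K ∧ False) = False.
Case N = False: the formula simplifies to (¬U ∧ U) ∧ (¬K → ¬K).
  U = True: the conjunct ¬U is False.
  U = False: the conjunct U is False.
Both cases fail — unsatisfiable.

Unsatisfiable — no assignment works.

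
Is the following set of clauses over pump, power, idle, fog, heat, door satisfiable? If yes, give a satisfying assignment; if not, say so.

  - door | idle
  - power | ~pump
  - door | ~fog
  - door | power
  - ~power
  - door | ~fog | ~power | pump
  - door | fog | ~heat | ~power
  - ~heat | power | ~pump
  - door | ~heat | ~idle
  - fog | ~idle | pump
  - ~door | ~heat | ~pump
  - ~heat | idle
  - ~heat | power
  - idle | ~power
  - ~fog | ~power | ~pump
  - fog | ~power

pump = False, power = False, idle = False, fog = False, heat = False, door = True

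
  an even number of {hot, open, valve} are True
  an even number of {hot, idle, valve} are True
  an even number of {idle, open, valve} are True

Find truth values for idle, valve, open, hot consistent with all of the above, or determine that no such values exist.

idle = True, valve = False, open = True, hot = True

{hot, open, valve}: 2 true → even ✓
{hot, idle, valve}: 2 true → even ✓
{idle, open, valve}: 2 true → even ✓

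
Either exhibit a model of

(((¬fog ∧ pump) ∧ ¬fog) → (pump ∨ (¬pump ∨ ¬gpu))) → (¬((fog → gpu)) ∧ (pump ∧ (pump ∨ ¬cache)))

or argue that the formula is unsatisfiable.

pump = True, cache = False, fog = True, gpu = False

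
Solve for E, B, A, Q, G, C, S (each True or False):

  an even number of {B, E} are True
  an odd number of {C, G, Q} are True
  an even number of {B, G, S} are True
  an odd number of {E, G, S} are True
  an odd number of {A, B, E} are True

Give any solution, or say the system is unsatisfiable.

Adding constraints 1, 3, 4 mod 2: every variable appears an even number of times on the left, so the left side is 0.
But the right sides sum to 1 (mod 2). 0 ≠ 1 — the system is inconsistent.

The formula is unsatisfiable.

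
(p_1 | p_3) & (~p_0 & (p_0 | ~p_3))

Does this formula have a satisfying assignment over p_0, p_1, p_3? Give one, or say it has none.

p_0 = False, p_1 = True, p_3 = False

  p_1 | p_3 = True
  ~p_0 & (p_0 | ~p_3) = True
    ~p_0 = True
    p_0 | ~p_3 = True
      ~p_3 = True
Both conjuncts True, so the formula holds.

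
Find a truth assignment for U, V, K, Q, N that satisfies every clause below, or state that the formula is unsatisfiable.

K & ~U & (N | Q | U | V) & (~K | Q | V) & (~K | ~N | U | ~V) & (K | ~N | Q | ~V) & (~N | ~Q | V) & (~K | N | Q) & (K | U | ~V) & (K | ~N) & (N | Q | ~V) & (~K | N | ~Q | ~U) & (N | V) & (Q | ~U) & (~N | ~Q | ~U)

Unit clause (K) forces K = True.
Unit clause (~U) forces U = False.
Try V = False:
  (~K | Q | V) forces Q = True.
  (~N | ~Q | V) forces N = False.
  clause (N | V) is falsified — backtrack.
So V = True.
  then (~K | ~N | U | ~V) forces N = False.
  then (~K | N | Q) forces Q = True.
All clauses satisfied.

U = False, V = True, K = True, Q = True, N = False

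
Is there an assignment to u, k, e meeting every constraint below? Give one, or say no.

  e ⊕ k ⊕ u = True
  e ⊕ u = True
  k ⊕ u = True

u = True; k = False; e = False

e ⊕ k ⊕ u = F ⊕ F ⊕ T = True ✓
e ⊕ u = F ⊕ T = True ✓
k ⊕ u = F ⊕ T = True ✓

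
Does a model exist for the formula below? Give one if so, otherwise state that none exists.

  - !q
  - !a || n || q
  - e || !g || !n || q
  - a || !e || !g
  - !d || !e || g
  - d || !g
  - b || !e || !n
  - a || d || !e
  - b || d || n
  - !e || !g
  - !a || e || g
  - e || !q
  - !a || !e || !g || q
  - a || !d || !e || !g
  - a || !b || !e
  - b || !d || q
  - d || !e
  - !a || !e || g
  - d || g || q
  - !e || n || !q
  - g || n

n = True, e = False, a = False, d = True, q = False, g = False, b = True

Unit clause (!q) forces q = False.
Set n = True.
Set e = False.
  then (e || !g || !n || q) forces g = False.
  then (!a || e || g) forces a = False.
  then (d || g || q) forces d = True.
  then (b || !d || q) forces b = True.
All clauses satisfied.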